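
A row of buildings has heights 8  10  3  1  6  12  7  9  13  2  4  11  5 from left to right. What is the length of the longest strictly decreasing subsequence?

3

Let dp[i] be the longest strictly decreasing subsequence ending at i:
i:      1  2  3  4  5  6  7  8  9 10 11 12 13
a[i]:   8 10  3  1  6 12  7  9 13  2  4 11  5
dp:     1  1  2  3  2  1  2  2  1  3  3  2  3
Maximum is 3.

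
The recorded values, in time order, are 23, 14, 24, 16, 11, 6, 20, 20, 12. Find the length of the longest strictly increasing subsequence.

3

Let dp[i] be the length of the longest such subsequence ending at index i:
i:      1  2  3  4  5  6  7  8  9
a[i]:  23 14 24 16 11  6 20 20 12
dp:     1  1  2  2  1  1  3  3  2
Maximum dp value is 3.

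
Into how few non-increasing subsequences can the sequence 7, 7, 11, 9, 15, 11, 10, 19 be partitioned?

4

Place each on the leftmost legal pile:
7 → new pile 1 (tops now [7])
7 → pile 1 (tops now [7])
11 → new pile 2 (tops now [7, 11])
9 → pile 2 (tops now [7, 9])
15 → new pile 3 (tops now [7, 9, 15])
11 → pile 3 (tops now [7, 9, 11])
10 → pile 3 (tops now [7, 9, 10])
19 → new pile 4 (tops now [7, 9, 10, 19])
Four piles.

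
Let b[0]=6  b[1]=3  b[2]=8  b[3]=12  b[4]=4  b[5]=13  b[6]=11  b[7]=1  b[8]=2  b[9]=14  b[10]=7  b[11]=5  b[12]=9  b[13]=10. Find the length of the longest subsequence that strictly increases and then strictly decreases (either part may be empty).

7

inc[i] = longest strictly increasing subsequence ending at i; dec[i] = longest strictly decreasing subsequence starting at i:
i:      0  1  2  3  4  5  6  7  8  9 10 11 12 13
b[i]:   6  3  8 12  4 13 11  1  2 14  7  5  9 10
inc:    1  1  2  3  2  4  3  1  2  5  3  3  4  5
dec:    3  2  3  4  2  4  3  1  1  3  2  1  1  1
Best peak at i=5 (value 13): inc=4, dec=4, length 4+4−1 = 7.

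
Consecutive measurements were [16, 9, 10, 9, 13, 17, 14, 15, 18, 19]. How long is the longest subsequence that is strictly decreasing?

3

Negate each value so 'decreasing' becomes 'increasing', then run patience tails on the negated sequence:
-16 → extends → [-16]
-9 → extends → [-16, -9]
-10 → replaces -9 → [-16, -10]
-9 → extends → [-16, -10, -9]
-13 → replaces -10 → [-16, -13, -9]
-17 → replaces -16 → [-17, -13, -9]
-14 → replaces -13 → [-17, -14, -9]
-15 → replaces -14 → [-17, -15, -9]
-18 → replaces -17 → [-18, -15, -9]
-19 → replaces -18 → [-19, -15, -9]
Three tails, so the longest strictly decreasing subsequence of the original has length 3.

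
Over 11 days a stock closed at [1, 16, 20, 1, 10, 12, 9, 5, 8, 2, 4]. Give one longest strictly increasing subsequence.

Patience tails give the LIS length; then backtrack through the dp parents:
1 → extends → [1]
16 → extends → [1, 16]
20 → extends → [1, 16, 20]
1 → already a tail → [1, 16, 20]
10 → replaces 16 → [1, 10, 20]
12 → replaces 20 → [1, 10, 12]
9 → replaces 10 → [1, 9, 12]
5 → replaces 9 → [1, 5, 12]
8 → replaces 12 → [1, 5, 8]
2 → replaces 5 → [1, 2, 8]
4 → replaces 8 → [1, 2, 4]
Length 3; one witness is 1, 16, 20.

1, 16, 20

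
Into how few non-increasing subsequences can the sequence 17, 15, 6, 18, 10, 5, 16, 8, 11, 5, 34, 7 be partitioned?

Place each on the leftmost legal pile:
17 → new pile 1 (tops now [17])
15 → pile 1 (tops now [15])
6 → pile 1 (tops now [6])
18 → new pile 2 (tops now [6, 18])
10 → pile 2 (tops now [6, 10])
5 → pile 1 (tops now [5, 10])
16 → new pile 3 (tops now [5, 10, 16])
8 → pile 2 (tops now [5, 8, 16])
11 → pile 3 (tops now [5, 8, 11])
5 → pile 1 (tops now [5, 8, 11])
34 → new pile 4 (tops now [5, 8, 11, 34])
7 → pile 2 (tops now [5, 7, 11, 34])
Four piles.

4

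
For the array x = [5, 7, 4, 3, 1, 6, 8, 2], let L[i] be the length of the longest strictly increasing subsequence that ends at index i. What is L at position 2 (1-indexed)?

2

dp[i] = 1 + max{dp[j] : j<i, x[j]<x[i]} (or 1 if no such j):
i:     1 2 3 4 5 6 7 8
x[i]:  5 7 4 3 1 6 8 2
dp:    1 2 1 1 1 2 3 2
At index 2 the value is 2.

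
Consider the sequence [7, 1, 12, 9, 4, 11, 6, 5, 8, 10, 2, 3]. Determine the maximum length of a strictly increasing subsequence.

5

Track the smallest tail for each achievable length (strict):
7 → extends → [7]
1 → replaces 7 → [1]
12 → extends → [1, 12]
9 → replaces 12 → [1, 9]
4 → replaces 9 → [1, 4]
11 → extends → [1, 4, 11]
6 → replaces 11 → [1, 4, 6]
5 → replaces 6 → [1, 4, 5]
8 → extends → [1, 4, 5, 8]
10 → extends → [1, 4, 5, 8, 10]
2 → replaces 4 → [1, 2, 5, 8, 10]
3 → replaces 5 → [1, 2, 3, 8, 10]
Five tails, so the longest strictly increasing subsequence has length 5 (e.g. 1, 4, 6, 8, 10).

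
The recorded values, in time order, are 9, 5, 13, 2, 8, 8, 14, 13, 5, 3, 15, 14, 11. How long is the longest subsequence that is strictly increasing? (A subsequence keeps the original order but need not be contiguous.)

4

Track the smallest tail for each achievable length (strict):
9 → extends → [9]
5 → replaces 9 → [5]
13 → extends → [5, 13]
2 → replaces 5 → [2, 13]
8 → replaces 13 → [2, 8]
8 → already a tail → [2, 8]
14 → extends → [2, 8, 14]
13 → replaces 14 → [2, 8, 13]
5 → replaces 8 → [2, 5, 13]
3 → replaces 5 → [2, 3, 13]
15 → extends → [2, 3, 13, 15]
14 → replaces 15 → [2, 3, 13, 14]
11 → replaces 13 → [2, 3, 11, 14]
Four tails, so the longest strictly increasing subsequence has length 4 (e.g. 9, 13, 14, 15).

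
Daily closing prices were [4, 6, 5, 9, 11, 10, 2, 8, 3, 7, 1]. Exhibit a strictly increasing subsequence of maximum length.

4, 6, 9, 11

Patience tails give the LIS length; then backtrack through the dp parents:
4 → extends → [4]
6 → extends → [4, 6]
5 → replaces 6 → [4, 5]
9 → extends → [4, 5, 9]
11 → extends → [4, 5, 9, 11]
10 → replaces 11 → [4, 5, 9, 10]
2 → replaces 4 → [2, 5, 9, 10]
8 → replaces 9 → [2, 5, 8, 10]
3 → replaces 5 → [2, 3, 8, 10]
7 → replaces 8 → [2, 3, 7, 10]
1 → replaces 2 → [1, 3, 7, 10]
Length 4; one witness is 4, 6, 9, 11.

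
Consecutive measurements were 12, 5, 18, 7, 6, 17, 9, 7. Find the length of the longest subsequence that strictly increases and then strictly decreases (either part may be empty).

inc[i] = longest strictly increasing subsequence ending at i; dec[i] = longest strictly decreasing subsequence starting at i:
i:      1  2  3  4  5  6  7  8
a[i]:  12  5 18  7  6 17  9  7
inc:    1  1  2  2  2  3  3  3
dec:    3  1  4  2  1  3  2  1
Best peak at i=3 (value 18): inc=2, dec=4, length 2+4−1 = 5.

5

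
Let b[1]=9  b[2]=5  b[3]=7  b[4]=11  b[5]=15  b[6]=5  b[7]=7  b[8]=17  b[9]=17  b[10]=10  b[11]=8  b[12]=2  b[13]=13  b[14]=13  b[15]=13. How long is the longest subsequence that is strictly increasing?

5

Let dp[i] be the length of the longest such subsequence ending at index i:
i:      1  2  3  4  5  6  7  8  9 10 11 12 13 14 15
b[i]:   9  5  7 11 15  5  7 17 17 10  8  2 13 13 13
dp:     1  1  2  3  4  1  2  5  5  3  3  1  4  4  4
Maximum dp value is 5.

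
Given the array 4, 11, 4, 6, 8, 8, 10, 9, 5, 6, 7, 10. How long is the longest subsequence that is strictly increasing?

Let dp[i] be the length of the longest such subsequence ending at index i:
i:      1  2  3  4  5  6  7  8  9 10 11 12
a[i]:   4 11  4  6  8  8 10  9  5  6  7 10
dp:     1  2  1  2  3  3  4  4  2  3  4  5
Maximum dp value is 5.

5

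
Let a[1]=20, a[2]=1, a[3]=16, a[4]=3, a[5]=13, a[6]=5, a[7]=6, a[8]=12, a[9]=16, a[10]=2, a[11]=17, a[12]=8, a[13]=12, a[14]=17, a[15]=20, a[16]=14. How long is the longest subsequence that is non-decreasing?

9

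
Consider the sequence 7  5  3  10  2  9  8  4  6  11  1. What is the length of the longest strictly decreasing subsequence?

Negate each value so 'decreasing' becomes 'increasing', then run patience tails on the negated sequence:
-7 → extends → [-7]
-5 → extends → [-7, -5]
-3 → extends → [-7, -5, -3]
-10 → replaces -7 → [-10, -5, -3]
-2 → extends → [-10, -5, -3, -2]
-9 → replaces -5 → [-10, -9, -3, -2]
-8 → replaces -3 → [-10, -9, -8, -2]
-4 → replaces -2 → [-10, -9, -8, -4]
-6 → replaces -4 → [-10, -9, -8, -6]
-11 → replaces -10 → [-11, -9, -8, -6]
-1 → extends → [-11, -9, -8, -6, -1]
Five tails, so the longest strictly decreasing subsequence of the original has length 5.

5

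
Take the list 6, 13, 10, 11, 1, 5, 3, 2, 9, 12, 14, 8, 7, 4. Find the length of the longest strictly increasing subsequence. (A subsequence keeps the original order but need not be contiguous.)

5

Let dp[i] be the length of the longest such subsequence ending at index i:
i:      1  2  3  4  5  6  7  8  9 10 11 12 13 14
a[i]:   6 13 10 11  1  5  3  2  9 12 14  8  7  4
dp:     1  2  2  3  1  2  2  2  3  4  5  3  3  3
Maximum dp value is 5.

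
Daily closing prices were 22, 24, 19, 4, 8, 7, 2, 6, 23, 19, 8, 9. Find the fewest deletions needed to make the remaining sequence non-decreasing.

Fewest deletions = n − (longest non-decreasing subsequence).
i:      1  2  3  4  5  6  7  8  9 10 11 12
a[i]:  22 24 19  4  8  7  2  6 23 19  8  9
dp:     1  2  1  1  2  2  1  2  3  3  3  4
max dp = 4, so deletions = 12 − 4 = 8.

8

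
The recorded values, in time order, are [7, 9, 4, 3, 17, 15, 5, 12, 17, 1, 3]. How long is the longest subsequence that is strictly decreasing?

4

Negate each value so 'decreasing' becomes 'increasing', then run patience tails on the negated sequence:
-7 → extends → [-7]
-9 → replaces -7 → [-9]
-4 → extends → [-9, -4]
-3 → extends → [-9, -4, -3]
-17 → replaces -9 → [-17, -4, -3]
-15 → replaces -4 → [-17, -15, -3]
-5 → replaces -3 → [-17, -15, -5]
-12 → replaces -5 → [-17, -15, -12]
-17 → already a tail → [-17, -15, -12]
-1 → extends → [-17, -15, -12, -1]
-3 → replaces -1 → [-17, -15, -12, -3]
Four tails, so the longest strictly decreasing subsequence of the original has length 4.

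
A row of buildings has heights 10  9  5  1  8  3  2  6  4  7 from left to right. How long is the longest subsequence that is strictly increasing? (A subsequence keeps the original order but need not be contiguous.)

4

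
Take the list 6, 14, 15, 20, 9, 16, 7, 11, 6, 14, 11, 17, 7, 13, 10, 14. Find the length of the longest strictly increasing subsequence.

Track the smallest tail for each achievable length (strict):
6 → extends → [6]
14 → extends → [6, 14]
15 → extends → [6, 14, 15]
20 → extends → [6, 14, 15, 20]
9 → replaces 14 → [6, 9, 15, 20]
16 → replaces 20 → [6, 9, 15, 16]
7 → replaces 9 → [6, 7, 15, 16]
11 → replaces 15 → [6, 7, 11, 16]
6 → already a tail → [6, 7, 11, 16]
14 → replaces 16 → [6, 7, 11, 14]
11 → already a tail → [6, 7, 11, 14]
17 → extends → [6, 7, 11, 14, 17]
7 → already a tail → [6, 7, 11, 14, 17]
13 → replaces 14 → [6, 7, 11, 13, 17]
10 → replaces 11 → [6, 7, 10, 13, 17]
14 → replaces 17 → [6, 7, 10, 13, 14]
Five tails, so the longest strictly increasing subsequence has length 5 (e.g. 6, 14, 15, 16, 17).

5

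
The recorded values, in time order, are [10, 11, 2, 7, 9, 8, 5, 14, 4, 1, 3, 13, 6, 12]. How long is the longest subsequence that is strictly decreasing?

6

Negate each value so 'decreasing' becomes 'increasing', then run patience tails on the negated sequence:
-10 → extends → [-10]
-11 → replaces -10 → [-11]
-2 → extends → [-11, -2]
-7 → replaces -2 → [-11, -7]
-9 → replaces -7 → [-11, -9]
-8 → extends → [-11, -9, -8]
-5 → extends → [-11, -9, -8, -5]
-14 → replaces -11 → [-14, -9, -8, -5]
-4 → extends → [-14, -9, -8, -5, -4]
-1 → extends → [-14, -9, -8, -5, -4, -1]
-3 → replaces -1 → [-14, -9, -8, -5, -4, -3]
-13 → replaces -9 → [-14, -13, -8, -5, -4, -3]
-6 → replaces -5 → [-14, -13, -8, -6, -4, -3]
-12 → replaces -8 → [-14, -13, -12, -6, -4, -3]
Six tails, so the longest strictly decreasing subsequence of the original has length 6.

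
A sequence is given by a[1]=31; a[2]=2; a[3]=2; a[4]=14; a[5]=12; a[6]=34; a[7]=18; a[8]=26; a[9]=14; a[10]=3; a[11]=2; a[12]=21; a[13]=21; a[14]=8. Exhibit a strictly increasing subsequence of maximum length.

2, 14, 18, 26

Patience tails give the LIS length; then backtrack through the dp parents:
31 → extends → [31]
2 → replaces 31 → [2]
2 → already a tail → [2]
14 → extends → [2, 14]
12 → replaces 14 → [2, 12]
34 → extends → [2, 12, 34]
18 → replaces 34 → [2, 12, 18]
26 → extends → [2, 12, 18, 26]
14 → replaces 18 → [2, 12, 14, 26]
3 → replaces 12 → [2, 3, 14, 26]
2 → already a tail → [2, 3, 14, 26]
21 → replaces 26 → [2, 3, 14, 21]
21 → already a tail → [2, 3, 14, 21]
8 → replaces 14 → [2, 3, 8, 21]
Length 4; one witness is 2, 14, 18, 26.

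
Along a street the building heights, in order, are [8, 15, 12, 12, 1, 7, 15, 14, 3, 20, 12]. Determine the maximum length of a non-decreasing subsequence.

Track the smallest tail for each achievable length (allowing ties):
8 → extends → [8]
15 → extends → [8, 15]
12 → replaces 15 → [8, 12]
12 → extends → [8, 12, 12]
1 → replaces 8 → [1, 12, 12]
7 → replaces 12 → [1, 7, 12]
15 → extends → [1, 7, 12, 15]
14 → replaces 15 → [1, 7, 12, 14]
3 → replaces 7 → [1, 3, 12, 14]
20 → extends → [1, 3, 12, 14, 20]
12 → replaces 14 → [1, 3, 12, 12, 20]
Five tails, so the longest non-decreasing subsequence has length 5 (e.g. 8, 12, 12, 15, 20).

5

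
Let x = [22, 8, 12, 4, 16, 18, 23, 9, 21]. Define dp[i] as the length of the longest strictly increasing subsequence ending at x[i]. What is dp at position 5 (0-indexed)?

dp[i] = 1 + max{dp[j] : j<i, x[j]<x[i]} (or 1 if no such j):
i:      0  1  2  3  4  5  6  7  8
x[i]:  22  8 12  4 16 18 23  9 21
dp:     1  1  2  1  3  4  5  2  5
At index 5 the value is 4.

4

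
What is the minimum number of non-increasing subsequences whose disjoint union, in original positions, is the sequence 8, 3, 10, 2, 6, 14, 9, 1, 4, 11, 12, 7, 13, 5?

Place each on the leftmost legal pile:
8 → new pile 1 (tops now [8])
3 → pile 1 (tops now [3])
10 → new pile 2 (tops now [3, 10])
2 → pile 1 (tops now [2, 10])
6 → pile 2 (tops now [2, 6])
14 → new pile 3 (tops now [2, 6, 14])
9 → pile 3 (tops now [2, 6, 9])
1 → pile 1 (tops now [1, 6, 9])
4 → pile 2 (tops now [1, 4, 9])
11 → new pile 4 (tops now [1, 4, 9, 11])
12 → new pile 5 (tops now [1, 4, 9, 11, 12])
7 → pile 3 (tops now [1, 4, 7, 11, 12])
13 → new pile 6 (tops now [1, 4, 7, 11, 12, 13])
5 → pile 3 (tops now [1, 4, 5, 11, 12, 13])
Six piles.

6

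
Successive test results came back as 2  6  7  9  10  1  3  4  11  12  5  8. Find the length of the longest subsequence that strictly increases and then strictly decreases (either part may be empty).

inc[i] = longest strictly increasing subsequence ending at i; dec[i] = longest strictly decreasing subsequence starting at i:
i:      1  2  3  4  5  6  7  8  9 10 11 12
a[i]:   2  6  7  9 10  1  3  4 11 12  5  8
inc:    1  2  3  4  5  1  2  3  6  7  4  5
dec:    2  2  2  2  2  1  1  1  2  2  1  1
Best peak at i=10 (value 12): inc=7, dec=2, length 7+2−1 = 8.

8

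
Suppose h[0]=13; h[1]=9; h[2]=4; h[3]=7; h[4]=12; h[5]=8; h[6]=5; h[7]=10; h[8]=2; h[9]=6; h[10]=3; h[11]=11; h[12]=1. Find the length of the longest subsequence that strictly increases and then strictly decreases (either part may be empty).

7

inc[i] = longest strictly increasing subsequence ending at i; dec[i] = longest strictly decreasing subsequence starting at i:
i:      0  1  2  3  4  5  6  7  8  9 10 11 12
h[i]:  13  9  4  7 12  8  5 10  2  6  3 11  1
inc:    1  1  1  2  3  3  2  4  1  3  2  5  1
dec:    6  5  3  4  5  4  3  4  2  3  2  2  1
Best peak at i=4 (value 12): inc=3, dec=5, length 3+5−1 = 7.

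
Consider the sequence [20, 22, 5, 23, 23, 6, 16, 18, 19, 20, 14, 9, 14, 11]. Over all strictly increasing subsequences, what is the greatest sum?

84

Let S[i] be the best sum of a strictly increasing subsequence ending at i:
i:      1  2  3  4  5  6  7  8  9 10 11 12 13 14
a[i]:  20 22  5 23 23  6 16 18 19 20 14  9 14 11
S:     20 42  5 65 65 11 27 45 64 84 25 20 34 31
Maximum is 84 (e.g. 5 + 6 + 16 + 18 + 19 + 20).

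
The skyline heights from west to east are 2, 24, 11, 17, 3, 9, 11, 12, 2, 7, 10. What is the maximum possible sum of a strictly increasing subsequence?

Let S[i] be the best sum of a strictly increasing subsequence ending at i:
i:      1  2  3  4  5  6  7  8  9 10 11
a[i]:   2 24 11 17  3  9 11 12  2  7 10
S:      2 26 13 30  5 14 25 37  2 12 24
Maximum is 37 (e.g. 2 + 3 + 9 + 11 + 12).

37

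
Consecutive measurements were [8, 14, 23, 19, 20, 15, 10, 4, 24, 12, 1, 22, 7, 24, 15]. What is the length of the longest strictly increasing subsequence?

6

Track the smallest tail for each achievable length (strict):
8 → extends → [8]
14 → extends → [8, 14]
23 → extends → [8, 14, 23]
19 → replaces 23 → [8, 14, 19]
20 → extends → [8, 14, 19, 20]
15 → replaces 19 → [8, 14, 15, 20]
10 → replaces 14 → [8, 10, 15, 20]
4 → replaces 8 → [4, 10, 15, 20]
24 → extends → [4, 10, 15, 20, 24]
12 → replaces 15 → [4, 10, 12, 20, 24]
1 → replaces 4 → [1, 10, 12, 20, 24]
22 → replaces 24 → [1, 10, 12, 20, 22]
7 → replaces 10 → [1, 7, 12, 20, 22]
24 → extends → [1, 7, 12, 20, 22, 24]
15 → replaces 20 → [1, 7, 12, 15, 22, 24]
Six tails, so the longest strictly increasing subsequence has length 6 (e.g. 8, 14, 19, 20, 22, 24).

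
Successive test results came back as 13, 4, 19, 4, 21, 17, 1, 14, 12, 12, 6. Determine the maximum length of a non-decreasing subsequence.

4

Track the smallest tail for each achievable length (allowing ties):
13 → extends → [13]
4 → replaces 13 → [4]
19 → extends → [4, 19]
4 → replaces 19 → [4, 4]
21 → extends → [4, 4, 21]
17 → replaces 21 → [4, 4, 17]
1 → replaces 4 → [1, 4, 17]
14 → replaces 17 → [1, 4, 14]
12 → replaces 14 → [1, 4, 12]
12 → extends → [1, 4, 12, 12]
6 → replaces 12 → [1, 4, 6, 12]
Four tails, so the longest non-decreasing subsequence has length 4 (e.g. 4, 4, 12, 12).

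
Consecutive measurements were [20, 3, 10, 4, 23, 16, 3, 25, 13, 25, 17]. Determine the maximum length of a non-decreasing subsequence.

5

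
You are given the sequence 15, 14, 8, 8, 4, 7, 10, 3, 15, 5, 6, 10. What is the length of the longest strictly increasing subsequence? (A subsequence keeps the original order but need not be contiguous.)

4

Let dp[i] be the length of the longest such subsequence ending at index i:
i:      1  2  3  4  5  6  7  8  9 10 11 12
a[i]:  15 14  8  8  4  7 10  3 15  5  6 10
dp:     1  1  1  1  1  2  3  1  4  2  3  4
Maximum dp value is 4.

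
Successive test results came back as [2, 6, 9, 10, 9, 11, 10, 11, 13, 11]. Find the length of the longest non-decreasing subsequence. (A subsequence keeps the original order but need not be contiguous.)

7

Track the smallest tail for each achievable length (allowing ties):
2 → extends → [2]
6 → extends → [2, 6]
9 → extends → [2, 6, 9]
10 → extends → [2, 6, 9, 10]
9 → replaces 10 → [2, 6, 9, 9]
11 → extends → [2, 6, 9, 9, 11]
10 → replaces 11 → [2, 6, 9, 9, 10]
11 → extends → [2, 6, 9, 9, 10, 11]
13 → extends → [2, 6, 9, 9, 10, 11, 13]
11 → replaces 13 → [2, 6, 9, 9, 10, 11, 11]
Seven tails, so the longest non-decreasing subsequence has length 7 (e.g. 2, 6, 9, 10, 11, 11, 13).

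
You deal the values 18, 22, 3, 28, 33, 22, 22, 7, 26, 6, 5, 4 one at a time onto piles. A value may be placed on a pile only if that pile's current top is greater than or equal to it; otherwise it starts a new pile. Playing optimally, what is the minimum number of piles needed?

Place each on the leftmost legal pile:
18 → new pile 1 (tops now [18])
22 → new pile 2 (tops now [18, 22])
3 → pile 1 (tops now [3, 22])
28 → new pile 3 (tops now [3, 22, 28])
33 → new pile 4 (tops now [3, 22, 28, 33])
22 → pile 2 (tops now [3, 22, 28, 33])
22 → pile 2 (tops now [3, 22, 28, 33])
7 → pile 2 (tops now [3, 7, 28, 33])
26 → pile 3 (tops now [3, 7, 26, 33])
6 → pile 2 (tops now [3, 6, 26, 33])
5 → pile 2 (tops now [3, 5, 26, 33])
4 → pile 2 (tops now [3, 4, 26, 33])
Four piles.

4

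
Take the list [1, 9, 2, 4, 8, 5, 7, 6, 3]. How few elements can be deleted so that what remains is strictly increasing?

Fewest deletions = n − (longest strictly increasing subsequence).
i:     1 2 3 4 5 6 7 8 9
a[i]:  1 9 2 4 8 5 7 6 3
dp:    1 2 2 3 4 4 5 5 3
max dp = 5, so deletions = 9 − 5 = 4.

4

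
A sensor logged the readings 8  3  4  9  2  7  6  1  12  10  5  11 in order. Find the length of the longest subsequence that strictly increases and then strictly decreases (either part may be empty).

inc[i] = longest strictly increasing subsequence ending at i; dec[i] = longest strictly decreasing subsequence starting at i:
i:      1  2  3  4  5  6  7  8  9 10 11 12
a[i]:   8  3  4  9  2  7  6  1 12 10  5 11
inc:    1  1  2  3  1  3  3  1  4  4  3  5
dec:    4  3  3  4  2  3  2  1  3  2  1  1
Best peak at i=4 (value 9): inc=3, dec=4, length 3+4−1 = 6.

6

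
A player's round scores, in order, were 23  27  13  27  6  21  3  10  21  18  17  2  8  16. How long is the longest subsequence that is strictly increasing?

3

Track the smallest tail for each achievable length (strict):
23 → extends → [23]
27 → extends → [23, 27]
13 → replaces 23 → [13, 27]
27 → already a tail → [13, 27]
6 → replaces 13 → [6, 27]
21 → replaces 27 → [6, 21]
3 → replaces 6 → [3, 21]
10 → replaces 21 → [3, 10]
21 → extends → [3, 10, 21]
18 → replaces 21 → [3, 10, 18]
17 → replaces 18 → [3, 10, 17]
2 → replaces 3 → [2, 10, 17]
8 → replaces 10 → [2, 8, 17]
16 → replaces 17 → [2, 8, 16]
Three tails, so the longest strictly increasing subsequence has length 3 (e.g. 6, 10, 21).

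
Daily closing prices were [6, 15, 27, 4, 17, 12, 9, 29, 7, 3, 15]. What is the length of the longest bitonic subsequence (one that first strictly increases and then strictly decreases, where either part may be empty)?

inc[i] = longest strictly increasing subsequence ending at i; dec[i] = longest strictly decreasing subsequence starting at i:
i:      1  2  3  4  5  6  7  8  9 10 11
a[i]:   6 15 27  4 17 12  9 29  7  3 15
inc:    1  2  3  1  3  2  2  4  2  1  3
dec:    3  5  6  2  5  4  3  3  2  1  1
Best peak at i=3 (value 27): inc=3, dec=6, length 3+6−1 = 8.

8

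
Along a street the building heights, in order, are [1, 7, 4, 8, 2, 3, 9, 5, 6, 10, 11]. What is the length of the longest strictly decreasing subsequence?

3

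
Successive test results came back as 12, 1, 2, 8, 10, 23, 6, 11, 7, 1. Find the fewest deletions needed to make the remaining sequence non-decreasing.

5

Fewest deletions = n − (longest non-decreasing subsequence).
i:      1  2  3  4  5  6  7  8  9 10
a[i]:  12  1  2  8 10 23  6 11  7  1
dp:     1  1  2  3  4  5  3  5  4  2
max dp = 5, so deletions = 10 − 5 = 5.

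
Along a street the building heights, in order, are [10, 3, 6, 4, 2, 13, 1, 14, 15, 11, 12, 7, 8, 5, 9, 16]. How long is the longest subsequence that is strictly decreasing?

5

Let dp[i] be the longest strictly decreasing subsequence ending at i:
i:      1  2  3  4  5  6  7  8  9 10 11 12 13 14 15 16
a[i]:  10  3  6  4  2 13  1 14 15 11 12  7  8  5  9 16
dp:     1  2  2  3  4  1  5  1  1  2  2  3  3  4  3  1
Maximum is 5.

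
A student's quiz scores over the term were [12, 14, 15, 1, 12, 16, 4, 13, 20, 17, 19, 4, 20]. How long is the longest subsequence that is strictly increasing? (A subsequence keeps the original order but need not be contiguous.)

Track the smallest tail for each achievable length (strict):
12 → extends → [12]
14 → extends → [12, 14]
15 → extends → [12, 14, 15]
1 → replaces 12 → [1, 14, 15]
12 → replaces 14 → [1, 12, 15]
16 → extends → [1, 12, 15, 16]
4 → replaces 12 → [1, 4, 15, 16]
13 → replaces 15 → [1, 4, 13, 16]
20 → extends → [1, 4, 13, 16, 20]
17 → replaces 20 → [1, 4, 13, 16, 17]
19 → extends → [1, 4, 13, 16, 17, 19]
4 → already a tail → [1, 4, 13, 16, 17, 19]
20 → extends → [1, 4, 13, 16, 17, 19, 20]
Seven tails, so the longest strictly increasing subsequence has length 7 (e.g. 12, 14, 15, 16, 17, 19, 20).

7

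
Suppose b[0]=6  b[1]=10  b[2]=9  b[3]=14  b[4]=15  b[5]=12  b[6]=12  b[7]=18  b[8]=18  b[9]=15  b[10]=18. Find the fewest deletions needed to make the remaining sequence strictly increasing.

6

Fewest deletions = n − (longest strictly increasing subsequence).
Patience tails:
6 → extends → [6]
10 → extends → [6, 10]
9 → replaces 10 → [6, 9]
14 → extends → [6, 9, 14]
15 → extends → [6, 9, 14, 15]
12 → replaces 14 → [6, 9, 12, 15]
12 → already a tail → [6, 9, 12, 15]
18 → extends → [6, 9, 12, 15, 18]
18 → already a tail → [6, 9, 12, 15, 18]
15 → already a tail → [6, 9, 12, 15, 18]
18 → already a tail → [6, 9, 12, 15, 18]
Longest strictly increasing subsequence has length 5, so deletions = 11 − 5 = 6.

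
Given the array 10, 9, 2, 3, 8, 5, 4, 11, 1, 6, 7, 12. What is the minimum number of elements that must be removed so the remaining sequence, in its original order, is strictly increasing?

6

Fewest deletions = n − (longest strictly increasing subsequence).
Patience tails:
10 → extends → [10]
9 → replaces 10 → [9]
2 → replaces 9 → [2]
3 → extends → [2, 3]
8 → extends → [2, 3, 8]
5 → replaces 8 → [2, 3, 5]
4 → replaces 5 → [2, 3, 4]
11 → extends → [2, 3, 4, 11]
1 → replaces 2 → [1, 3, 4, 11]
6 → replaces 11 → [1, 3, 4, 6]
7 → extends → [1, 3, 4, 6, 7]
12 → extends → [1, 3, 4, 6, 7, 12]
Longest strictly increasing subsequence has length 6, so deletions = 12 − 6 = 6.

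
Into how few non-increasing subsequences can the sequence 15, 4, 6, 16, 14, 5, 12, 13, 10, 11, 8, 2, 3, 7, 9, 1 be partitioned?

4

Place each on the leftmost legal pile:
15 → new pile 1 (tops now [15])
4 → pile 1 (tops now [4])
6 → new pile 2 (tops now [4, 6])
16 → new pile 3 (tops now [4, 6, 16])
14 → pile 3 (tops now [4, 6, 14])
5 → pile 2 (tops now [4, 5, 14])
12 → pile 3 (tops now [4, 5, 12])
13 → new pile 4 (tops now [4, 5, 12, 13])
10 → pile 3 (tops now [4, 5, 10, 13])
11 → pile 4 (tops now [4, 5, 10, 11])
8 → pile 3 (tops now [4, 5, 8, 11])
2 → pile 1 (tops now [2, 5, 8, 11])
3 → pile 2 (tops now [2, 3, 8, 11])
7 → pile 3 (tops now [2, 3, 7, 11])
9 → pile 4 (tops now [2, 3, 7, 9])
1 → pile 1 (tops now [1, 3, 7, 9])
Four piles.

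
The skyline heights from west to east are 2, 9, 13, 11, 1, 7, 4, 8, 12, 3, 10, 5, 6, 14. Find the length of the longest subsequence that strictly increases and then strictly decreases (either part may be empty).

inc[i] = longest strictly increasing subsequence ending at i; dec[i] = longest strictly decreasing subsequence starting at i:
i:      1  2  3  4  5  6  7  8  9 10 11 12 13 14
a[i]:   2  9 13 11  1  7  4  8 12  3 10  5  6 14
inc:    1  2  3  3  1  2  2  3  4  2  4  3  4  5
dec:    2  4  5  4  1  3  2  2  3  1  2  1  1  1
Best peak at i=3 (value 13): inc=3, dec=5, length 3+5−1 = 7.

7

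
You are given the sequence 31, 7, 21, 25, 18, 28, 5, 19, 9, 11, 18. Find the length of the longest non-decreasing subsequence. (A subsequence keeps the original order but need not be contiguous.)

Track the smallest tail for each achievable length (allowing ties):
31 → extends → [31]
7 → replaces 31 → [7]
21 → extends → [7, 21]
25 → extends → [7, 21, 25]
18 → replaces 21 → [7, 18, 25]
28 → extends → [7, 18, 25, 28]
5 → replaces 7 → [5, 18, 25, 28]
19 → replaces 25 → [5, 18, 19, 28]
9 → replaces 18 → [5, 9, 19, 28]
11 → replaces 19 → [5, 9, 11, 28]
18 → replaces 28 → [5, 9, 11, 18]
Four tails, so the longest non-decreasing subsequence has length 4 (e.g. 7, 21, 25, 28).

4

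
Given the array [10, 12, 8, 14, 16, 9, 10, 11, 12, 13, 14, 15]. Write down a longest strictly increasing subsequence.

Patience tails give the LIS length; then backtrack through the dp parents:
10 → extends → [10]
12 → extends → [10, 12]
8 → replaces 10 → [8, 12]
14 → extends → [8, 12, 14]
16 → extends → [8, 12, 14, 16]
9 → replaces 12 → [8, 9, 14, 16]
10 → replaces 14 → [8, 9, 10, 16]
11 → replaces 16 → [8, 9, 10, 11]
12 → extends → [8, 9, 10, 11, 12]
13 → extends → [8, 9, 10, 11, 12, 13]
14 → extends → [8, 9, 10, 11, 12, 13, 14]
15 → extends → [8, 9, 10, 11, 12, 13, 14, 15]
Length 8; one witness is 8, 9, 10, 11, 12, 13, 14, 15.

8, 9, 10, 11, 12, 13, 14, 15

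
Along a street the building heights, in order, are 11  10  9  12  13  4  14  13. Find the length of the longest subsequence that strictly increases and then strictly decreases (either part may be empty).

inc[i] = longest strictly increasing subsequence ending at i; dec[i] = longest strictly decreasing subsequence starting at i:
i:      1  2  3  4  5  6  7  8
a[i]:  11 10  9 12 13  4 14 13
inc:    1  1  1  2  3  1  4  3
dec:    4  3  2  2  2  1  2  1
Best peak at i=7 (value 14): inc=4, dec=2, length 4+2−1 = 5.

5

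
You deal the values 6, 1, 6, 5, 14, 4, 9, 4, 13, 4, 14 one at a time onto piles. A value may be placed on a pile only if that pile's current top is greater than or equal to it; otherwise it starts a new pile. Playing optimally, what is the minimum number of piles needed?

Place each on the leftmost legal pile:
6 → new pile 1 (tops now [6])
1 → pile 1 (tops now [1])
6 → new pile 2 (tops now [1, 6])
5 → pile 2 (tops now [1, 5])
14 → new pile 3 (tops now [1, 5, 14])
4 → pile 2 (tops now [1, 4, 14])
9 → pile 3 (tops now [1, 4, 9])
4 → pile 2 (tops now [1, 4, 9])
13 → new pile 4 (tops now [1, 4, 9, 13])
4 → pile 2 (tops now [1, 4, 9, 13])
14 → new pile 5 (tops now [1, 4, 9, 13, 14])
Five piles.

5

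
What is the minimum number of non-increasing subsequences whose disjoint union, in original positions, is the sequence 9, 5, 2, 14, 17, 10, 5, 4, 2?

3

Place each on the leftmost legal pile:
9 → new pile 1 (tops now [9])
5 → pile 1 (tops now [5])
2 → pile 1 (tops now [2])
14 → new pile 2 (tops now [2, 14])
17 → new pile 3 (tops now [2, 14, 17])
10 → pile 2 (tops now [2, 10, 17])
5 → pile 2 (tops now [2, 5, 17])
4 → pile 2 (tops now [2, 4, 17])
2 → pile 1 (tops now [2, 4, 17])
Three piles.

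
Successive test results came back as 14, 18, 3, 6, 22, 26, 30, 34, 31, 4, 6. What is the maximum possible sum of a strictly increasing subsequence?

Let S[i] be the best sum of a strictly increasing subsequence ending at i:
i:       1   2   3   4   5   6   7   8   9  10  11
a[i]:   14  18   3   6  22  26  30  34  31   4   6
S:      14  32   3   9  54  80 110 144 141   7  13
Maximum is 144 (e.g. 14 + 18 + 22 + 26 + 30 + 34).

144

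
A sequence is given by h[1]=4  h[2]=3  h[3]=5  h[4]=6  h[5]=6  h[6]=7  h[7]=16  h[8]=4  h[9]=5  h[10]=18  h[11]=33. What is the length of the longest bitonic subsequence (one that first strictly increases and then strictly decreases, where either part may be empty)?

7

inc[i] = longest strictly increasing subsequence ending at i; dec[i] = longest strictly decreasing subsequence starting at i:
i:      1  2  3  4  5  6  7  8  9 10 11
h[i]:   4  3  5  6  6  7 16  4  5 18 33
inc:    1  1  2  3  3  4  5  2  3  6  7
dec:    2  1  2  2  2  2  2  1  1  1  1
Best peak at i=11 (value 33): inc=7, dec=1, length 7+1−1 = 7.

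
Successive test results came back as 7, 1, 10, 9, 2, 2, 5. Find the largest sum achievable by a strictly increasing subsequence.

17

Let S[i] be the best sum of a strictly increasing subsequence ending at i:
i:      1  2  3  4  5  6  7
a[i]:   7  1 10  9  2  2  5
S:      7  1 17 16  3  3  8
Maximum is 17 (e.g. 7 + 10).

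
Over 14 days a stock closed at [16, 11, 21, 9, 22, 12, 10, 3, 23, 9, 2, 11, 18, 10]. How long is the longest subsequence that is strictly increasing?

4

Track the smallest tail for each achievable length (strict):
16 → extends → [16]
11 → replaces 16 → [11]
21 → extends → [11, 21]
9 → replaces 11 → [9, 21]
22 → extends → [9, 21, 22]
12 → replaces 21 → [9, 12, 22]
10 → replaces 12 → [9, 10, 22]
3 → replaces 9 → [3, 10, 22]
23 → extends → [3, 10, 22, 23]
9 → replaces 10 → [3, 9, 22, 23]
2 → replaces 3 → [2, 9, 22, 23]
11 → replaces 22 → [2, 9, 11, 23]
18 → replaces 23 → [2, 9, 11, 18]
10 → replaces 11 → [2, 9, 10, 18]
Four tails, so the longest strictly increasing subsequence has length 4 (e.g. 16, 21, 22, 23).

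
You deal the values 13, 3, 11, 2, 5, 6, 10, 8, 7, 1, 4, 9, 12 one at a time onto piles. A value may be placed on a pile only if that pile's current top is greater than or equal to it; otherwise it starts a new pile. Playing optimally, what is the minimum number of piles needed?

Place each on the leftmost legal pile:
13 → new pile 1 (tops now [13])
3 → pile 1 (tops now [3])
11 → new pile 2 (tops now [3, 11])
2 → pile 1 (tops now [2, 11])
5 → pile 2 (tops now [2, 5])
6 → new pile 3 (tops now [2, 5, 6])
10 → new pile 4 (tops now [2, 5, 6, 10])
8 → pile 4 (tops now [2, 5, 6, 8])
7 → pile 4 (tops now [2, 5, 6, 7])
1 → pile 1 (tops now [1, 5, 6, 7])
4 → pile 2 (tops now [1, 4, 6, 7])
9 → new pile 5 (tops now [1, 4, 6, 7, 9])
12 → new pile 6 (tops now [1, 4, 6, 7, 9, 12])
Six piles.

6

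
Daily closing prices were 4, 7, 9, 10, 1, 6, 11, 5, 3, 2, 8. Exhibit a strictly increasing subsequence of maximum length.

Patience tails give the LIS length; then backtrack through the dp parents:
4 → extends → [4]
7 → extends → [4, 7]
9 → extends → [4, 7, 9]
10 → extends → [4, 7, 9, 10]
1 → replaces 4 → [1, 7, 9, 10]
6 → replaces 7 → [1, 6, 9, 10]
11 → extends → [1, 6, 9, 10, 11]
5 → replaces 6 → [1, 5, 9, 10, 11]
3 → replaces 5 → [1, 3, 9, 10, 11]
2 → replaces 3 → [1, 2, 9, 10, 11]
8 → replaces 9 → [1, 2, 8, 10, 11]
Length 5; one witness is 4, 7, 9, 10, 11.

4, 7, 9, 10, 11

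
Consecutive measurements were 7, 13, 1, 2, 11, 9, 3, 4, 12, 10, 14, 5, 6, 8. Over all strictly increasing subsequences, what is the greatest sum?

Let S[i] be the best sum of a strictly increasing subsequence ending at i:
i:      1  2  3  4  5  6  7  8  9 10 11 12 13 14
a[i]:   7 13  1  2 11  9  3  4 12 10 14  5  6  8
S:      7 20  1  3 18 16  6 10 30 26 44 15 21 29
Maximum is 44 (e.g. 7 + 11 + 12 + 14).

44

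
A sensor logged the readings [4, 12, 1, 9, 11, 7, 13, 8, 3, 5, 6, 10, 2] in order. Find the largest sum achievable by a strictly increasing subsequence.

37

Let S[i] be the best sum of a strictly increasing subsequence ending at i:
i:      1  2  3  4  5  6  7  8  9 10 11 12 13
a[i]:   4 12  1  9 11  7 13  8  3  5  6 10  2
S:      4 16  1 13 24 11 37 19  4  9 15 29  3
Maximum is 37 (e.g. 4 + 9 + 11 + 13).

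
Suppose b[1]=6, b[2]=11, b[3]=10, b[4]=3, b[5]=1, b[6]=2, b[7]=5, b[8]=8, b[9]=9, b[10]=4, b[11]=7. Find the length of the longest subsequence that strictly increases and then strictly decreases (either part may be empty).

inc[i] = longest strictly increasing subsequence ending at i; dec[i] = longest strictly decreasing subsequence starting at i:
i:      1  2  3  4  5  6  7  8  9 10 11
b[i]:   6 11 10  3  1  2  5  8  9  4  7
inc:    1  2  2  1  1  2  3  4  5  3  4
dec:    3  4  3  2  1  1  2  2  2  1  1
Best peak at i=9 (value 9): inc=5, dec=2, length 5+2−1 = 6.

6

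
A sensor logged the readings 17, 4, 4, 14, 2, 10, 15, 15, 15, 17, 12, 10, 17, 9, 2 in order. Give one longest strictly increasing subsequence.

4, 14, 15, 17

Patience tails give the LIS length; then backtrack through the dp parents:
17 → extends → [17]
4 → replaces 17 → [4]
4 → already a tail → [4]
14 → extends → [4, 14]
2 → replaces 4 → [2, 14]
10 → replaces 14 → [2, 10]
15 → extends → [2, 10, 15]
15 → already a tail → [2, 10, 15]
15 → already a tail → [2, 10, 15]
17 → extends → [2, 10, 15, 17]
12 → replaces 15 → [2, 10, 12, 17]
10 → already a tail → [2, 10, 12, 17]
17 → already a tail → [2, 10, 12, 17]
9 → replaces 10 → [2, 9, 12, 17]
2 → already a tail → [2, 9, 12, 17]
Length 4; one witness is 4, 14, 15, 17.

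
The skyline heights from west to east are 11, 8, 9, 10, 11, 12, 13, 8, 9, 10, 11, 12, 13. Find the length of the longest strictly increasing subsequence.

6

Track the smallest tail for each achievable length (strict):
11 → extends → [11]
8 → replaces 11 → [8]
9 → extends → [8, 9]
10 → extends → [8, 9, 10]
11 → extends → [8, 9, 10, 11]
12 → extends → [8, 9, 10, 11, 12]
13 → extends → [8, 9, 10, 11, 12, 13]
8 → already a tail → [8, 9, 10, 11, 12, 13]
9 → already a tail → [8, 9, 10, 11, 12, 13]
10 → already a tail → [8, 9, 10, 11, 12, 13]
11 → already a tail → [8, 9, 10, 11, 12, 13]
12 → already a tail → [8, 9, 10, 11, 12, 13]
13 → already a tail → [8, 9, 10, 11, 12, 13]
Six tails, so the longest strictly increasing subsequence has length 6 (e.g. 8, 9, 10, 11, 12, 13).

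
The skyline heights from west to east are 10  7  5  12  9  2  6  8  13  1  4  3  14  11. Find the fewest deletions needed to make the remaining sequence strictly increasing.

Fewest deletions = n − (longest strictly increasing subsequence).
i:      1  2  3  4  5  6  7  8  9 10 11 12 13 14
a[i]:  10  7  5 12  9  2  6  8 13  1  4  3 14 11
dp:     1  1  1  2  2  1  2  3  4  1  2  2  5  4
max dp = 5, so deletions = 14 − 5 = 9.

9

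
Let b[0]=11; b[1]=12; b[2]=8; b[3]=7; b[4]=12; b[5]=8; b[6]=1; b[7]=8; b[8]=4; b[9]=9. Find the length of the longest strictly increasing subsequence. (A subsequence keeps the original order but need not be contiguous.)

3

Let dp[i] be the length of the longest such subsequence ending at index i:
i:      0  1  2  3  4  5  6  7  8  9
b[i]:  11 12  8  7 12  8  1  8  4  9
dp:     1  2  1  1  2  2  1  2  2  3
Maximum dp value is 3.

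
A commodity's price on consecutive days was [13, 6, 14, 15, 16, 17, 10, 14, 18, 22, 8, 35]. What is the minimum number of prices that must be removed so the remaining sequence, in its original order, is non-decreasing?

Fewest deletions = n − (longest non-decreasing subsequence).
i:      1  2  3  4  5  6  7  8  9 10 11 12
a[i]:  13  6 14 15 16 17 10 14 18 22  8 35
dp:     1  1  2  3  4  5  2  3  6  7  2  8
max dp = 8, so deletions = 12 − 8 = 4.

4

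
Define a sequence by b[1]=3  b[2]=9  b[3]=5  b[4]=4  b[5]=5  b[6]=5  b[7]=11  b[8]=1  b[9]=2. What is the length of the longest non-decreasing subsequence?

Let dp[i] be the length of the longest such subsequence ending at index i:
i:      1  2  3  4  5  6  7  8  9
b[i]:   3  9  5  4  5  5 11  1  2
dp:     1  2  2  2  3  4  5  1  2
Maximum dp value is 5.

5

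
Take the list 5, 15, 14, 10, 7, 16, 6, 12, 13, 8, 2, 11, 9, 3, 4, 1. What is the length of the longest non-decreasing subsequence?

Track the smallest tail for each achievable length (allowing ties):
5 → extends → [5]
15 → extends → [5, 15]
14 → replaces 15 → [5, 14]
10 → replaces 14 → [5, 10]
7 → replaces 10 → [5, 7]
16 → extends → [5, 7, 16]
6 → replaces 7 → [5, 6, 16]
12 → replaces 16 → [5, 6, 12]
13 → extends → [5, 6, 12, 13]
8 → replaces 12 → [5, 6, 8, 13]
2 → replaces 5 → [2, 6, 8, 13]
11 → replaces 13 → [2, 6, 8, 11]
9 → replaces 11 → [2, 6, 8, 9]
3 → replaces 6 → [2, 3, 8, 9]
4 → replaces 8 → [2, 3, 4, 9]
1 → replaces 2 → [1, 3, 4, 9]
Four tails, so the longest non-decreasing subsequence has length 4 (e.g. 5, 10, 12, 13).

4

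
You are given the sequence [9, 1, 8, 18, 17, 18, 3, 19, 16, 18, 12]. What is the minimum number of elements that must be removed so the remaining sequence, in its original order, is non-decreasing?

6

Fewest deletions = n − (longest non-decreasing subsequence).
Patience tails:
9 → extends → [9]
1 → replaces 9 → [1]
8 → extends → [1, 8]
18 → extends → [1, 8, 18]
17 → replaces 18 → [1, 8, 17]
18 → extends → [1, 8, 17, 18]
3 → replaces 8 → [1, 3, 17, 18]
19 → extends → [1, 3, 17, 18, 19]
16 → replaces 17 → [1, 3, 16, 18, 19]
18 → replaces 19 → [1, 3, 16, 18, 18]
12 → replaces 16 → [1, 3, 12, 18, 18]
Longest non-decreasing subsequence has length 5, so deletions = 11 − 5 = 6.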